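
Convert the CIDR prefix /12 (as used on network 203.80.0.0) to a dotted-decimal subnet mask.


/12 means 12 network bits, 20 host bits
Binary: 11111111111100000000000000000000
Mask: 255.240.0.0


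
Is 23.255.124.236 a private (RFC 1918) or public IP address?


RFC 1918 private ranges:
  10.0.0.0/8 (10.0.0.0 - 10.255.255.255)
  172.16.0.0/12 (172.16.0.0 - 172.31.255.255)
  192.168.0.0/16 (192.168.0.0 - 192.168.255.255)
Public (not in any RFC 1918 range)


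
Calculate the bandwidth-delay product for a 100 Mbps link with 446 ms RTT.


BDP = bandwidth * RTT
= 100 Mbps * 446 ms
= 100 * 1e6 * 446 / 1000 bits
= 44600000 bits
= 5575000 bytes
= 5444.3359 KB
BDP = 44600000 bits (5575000 bytes)


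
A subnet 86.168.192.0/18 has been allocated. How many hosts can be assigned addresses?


Host bits = 32 - 18 = 14
Total addresses = 2^14 = 16384
Usable = total - 2 (network and broadcast)
Usable hosts: 16382


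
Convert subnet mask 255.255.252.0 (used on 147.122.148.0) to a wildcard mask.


Subnet mask: 255.255.252.0
Wildcard = 255.255.255.255 - subnet mask
255 - 255 = 0
255 - 255 = 0
255 - 252 = 3
255 - 0 = 255
Wildcard: 0.0.3.255


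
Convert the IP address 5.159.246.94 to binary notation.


5 = 00000101
159 = 10011111
246 = 11110110
94 = 01011110
Binary: 00000101.10011111.11110110.01011110


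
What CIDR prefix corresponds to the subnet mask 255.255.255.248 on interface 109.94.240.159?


Binary: 11111111.11111111.11111111.11111000
Count leading 1s
Prefix: /29


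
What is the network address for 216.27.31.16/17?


IP:   11011000.00011011.00011111.00010000
Mask: 11111111.11111111.10000000.00000000
AND operation:
Net:  11011000.00011011.00000000.00000000
Network: 216.27.0.0/17


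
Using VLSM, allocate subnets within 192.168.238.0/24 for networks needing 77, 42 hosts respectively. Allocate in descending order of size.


77 hosts -> /25 (126 usable): 192.168.238.0/25
42 hosts -> /26 (62 usable): 192.168.238.128/26
Allocation: 192.168.238.0/25 (77 hosts, 126 usable); 192.168.238.128/26 (42 hosts, 62 usable)


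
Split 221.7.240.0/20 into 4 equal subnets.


New prefix = 20 + 2 = 22
Each subnet has 1024 addresses
  221.7.240.0/22
  221.7.244.0/22
  221.7.248.0/22
  221.7.252.0/22
Subnets: 221.7.240.0/22, 221.7.244.0/22, 221.7.248.0/22, 221.7.252.0/22


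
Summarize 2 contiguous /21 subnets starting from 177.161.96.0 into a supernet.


Original prefix: /21
Number of subnets: 2 = 2^1
New prefix = 21 - 1 = 20
Supernet: 177.161.96.0/20


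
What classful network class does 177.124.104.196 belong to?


First octet: 177
Binary: 10110001
10xxxxxx -> Class B (128-191)
Class B, default mask 255.255.0.0 (/16)


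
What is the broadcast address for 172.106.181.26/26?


Network: 172.106.181.0/26
Host bits = 6
Set all host bits to 1:
Broadcast: 172.106.181.63


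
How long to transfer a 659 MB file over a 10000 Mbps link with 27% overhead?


Effective throughput = 10000 * (1 - 27/100) = 7300 Mbps
File size in Mb = 659 * 8 = 5272 Mb
Time = 5272 / 7300
Time = 0.7222 seconds


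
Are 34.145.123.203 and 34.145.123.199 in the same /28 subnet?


Mask: 255.255.255.240
34.145.123.203 AND mask = 34.145.123.192
34.145.123.199 AND mask = 34.145.123.192
Yes, same subnet (34.145.123.192)


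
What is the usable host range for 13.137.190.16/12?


Network: 13.128.0.0
Broadcast: 13.143.255.255
First usable = network + 1
Last usable = broadcast - 1
Range: 13.128.0.1 to 13.143.255.254


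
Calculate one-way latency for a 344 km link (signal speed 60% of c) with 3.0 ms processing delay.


Speed = 0.6 * 3e5 km/s = 180000 km/s
Propagation delay = 344 / 180000 = 0.0019 s = 1.9111 ms
Processing delay = 3.0 ms
Total one-way latency = 4.9111 ms


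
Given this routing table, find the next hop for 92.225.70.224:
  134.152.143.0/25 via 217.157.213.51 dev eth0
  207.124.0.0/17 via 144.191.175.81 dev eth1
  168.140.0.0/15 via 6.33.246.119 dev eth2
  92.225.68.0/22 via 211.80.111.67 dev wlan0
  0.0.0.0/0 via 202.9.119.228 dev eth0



Longest prefix match for 92.225.70.224:
  /25 134.152.143.0: no
  /17 207.124.0.0: no
  /15 168.140.0.0: no
  /22 92.225.68.0: MATCH
  /0 0.0.0.0: MATCH
Selected: next-hop 211.80.111.67 via wlan0 (matched /22)


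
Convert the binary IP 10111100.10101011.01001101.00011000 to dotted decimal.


10111100 = 188
10101011 = 171
01001101 = 77
00011000 = 24
IP: 188.171.77.24


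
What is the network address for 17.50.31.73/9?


IP:   00010001.00110010.00011111.01001001
Mask: 11111111.10000000.00000000.00000000
AND operation:
Net:  00010001.00000000.00000000.00000000
Network: 17.0.0.0/9


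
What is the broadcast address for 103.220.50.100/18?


Network: 103.220.0.0/18
Host bits = 14
Set all host bits to 1:
Broadcast: 103.220.63.255


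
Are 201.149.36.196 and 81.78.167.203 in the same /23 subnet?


Mask: 255.255.254.0
201.149.36.196 AND mask = 201.149.36.0
81.78.167.203 AND mask = 81.78.166.0
No, different subnets (201.149.36.0 vs 81.78.166.0)


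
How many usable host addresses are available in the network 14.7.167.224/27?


Host bits = 32 - 27 = 5
Total addresses = 2^5 = 32
Usable = total - 2 (network and broadcast)
Usable hosts: 30


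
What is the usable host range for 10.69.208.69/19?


Network: 10.69.192.0
Broadcast: 10.69.223.255
First usable = network + 1
Last usable = broadcast - 1
Range: 10.69.192.1 to 10.69.223.254


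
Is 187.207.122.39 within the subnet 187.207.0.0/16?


Subnet network: 187.207.0.0
Test IP AND mask: 187.207.0.0
Yes, 187.207.122.39 is in 187.207.0.0/16


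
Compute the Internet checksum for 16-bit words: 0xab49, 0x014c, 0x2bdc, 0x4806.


Sum all words (with carry folding):
+ 0xab49 = 0xab49
+ 0x014c = 0xac95
+ 0x2bdc = 0xd871
+ 0x4806 = 0x2078
One's complement: ~0x2078
Checksum = 0xdf87


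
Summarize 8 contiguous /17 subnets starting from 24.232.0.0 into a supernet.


Original prefix: /17
Number of subnets: 8 = 2^3
New prefix = 17 - 3 = 14
Supernet: 24.232.0.0/14


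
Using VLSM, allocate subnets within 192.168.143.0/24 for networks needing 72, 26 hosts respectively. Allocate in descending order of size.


72 hosts -> /25 (126 usable): 192.168.143.0/25
26 hosts -> /27 (30 usable): 192.168.143.128/27
Allocation: 192.168.143.0/25 (72 hosts, 126 usable); 192.168.143.128/27 (26 hosts, 30 usable)


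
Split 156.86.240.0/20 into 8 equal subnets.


New prefix = 20 + 3 = 23
Each subnet has 512 addresses
  156.86.240.0/23
  156.86.242.0/23
  156.86.244.0/23
  156.86.246.0/23
  156.86.248.0/23
  156.86.250.0/23
  156.86.252.0/23
  156.86.254.0/23
Subnets: 156.86.240.0/23, 156.86.242.0/23, 156.86.244.0/23, 156.86.246.0/23, 156.86.248.0/23, 156.86.250.0/23, 156.86.252.0/23, 156.86.254.0/23


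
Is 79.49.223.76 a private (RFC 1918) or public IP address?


RFC 1918 private ranges:
  10.0.0.0/8 (10.0.0.0 - 10.255.255.255)
  172.16.0.0/12 (172.16.0.0 - 172.31.255.255)
  192.168.0.0/16 (192.168.0.0 - 192.168.255.255)
Public (not in any RFC 1918 range)


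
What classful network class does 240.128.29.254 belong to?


First octet: 240
Binary: 11110000
1111xxxx -> Class E (240-255)
Class E (reserved), default mask N/A


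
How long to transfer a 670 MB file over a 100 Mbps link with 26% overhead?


Effective throughput = 100 * (1 - 26/100) = 74 Mbps
File size in Mb = 670 * 8 = 5360 Mb
Time = 5360 / 74
Time = 72.4324 seconds


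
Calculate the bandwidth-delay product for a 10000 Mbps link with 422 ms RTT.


BDP = bandwidth * RTT
= 10000 Mbps * 422 ms
= 10000 * 1e6 * 422 / 1000 bits
= 4220000000 bits
= 527500000 bytes
= 515136.7188 KB
BDP = 4220000000 bits (527500000 bytes)


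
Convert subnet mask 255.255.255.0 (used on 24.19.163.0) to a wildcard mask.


Subnet mask: 255.255.255.0
Wildcard = 255.255.255.255 - subnet mask
255 - 255 = 0
255 - 255 = 0
255 - 255 = 0
255 - 0 = 255
Wildcard: 0.0.0.255


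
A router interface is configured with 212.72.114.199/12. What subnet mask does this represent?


/12 means 12 network bits, 20 host bits
Binary: 11111111111100000000000000000000
Mask: 255.240.0.0


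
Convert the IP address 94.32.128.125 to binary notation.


94 = 01011110
32 = 00100000
128 = 10000000
125 = 01111101
Binary: 01011110.00100000.10000000.01111101


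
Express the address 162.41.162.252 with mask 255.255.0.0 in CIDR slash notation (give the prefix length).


Binary: 11111111.11111111.00000000.00000000
Count leading 1s
Prefix: /16


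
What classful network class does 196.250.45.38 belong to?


First octet: 196
Binary: 11000100
110xxxxx -> Class C (192-223)
Class C, default mask 255.255.255.0 (/24)


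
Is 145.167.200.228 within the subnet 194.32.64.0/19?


Subnet network: 194.32.64.0
Test IP AND mask: 145.167.192.0
No, 145.167.200.228 is not in 194.32.64.0/19


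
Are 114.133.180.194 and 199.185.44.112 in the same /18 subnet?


Mask: 255.255.192.0
114.133.180.194 AND mask = 114.133.128.0
199.185.44.112 AND mask = 199.185.0.0
No, different subnets (114.133.128.0 vs 199.185.0.0)


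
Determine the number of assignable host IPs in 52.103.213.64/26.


Host bits = 32 - 26 = 6
Total addresses = 2^6 = 64
Usable = total - 2 (network and broadcast)
Usable hosts: 62


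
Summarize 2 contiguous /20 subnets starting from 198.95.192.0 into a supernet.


Original prefix: /20
Number of subnets: 2 = 2^1
New prefix = 20 - 1 = 19
Supernet: 198.95.192.0/19


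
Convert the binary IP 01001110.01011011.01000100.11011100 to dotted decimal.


01001110 = 78
01011011 = 91
01000100 = 68
11011100 = 220
IP: 78.91.68.220


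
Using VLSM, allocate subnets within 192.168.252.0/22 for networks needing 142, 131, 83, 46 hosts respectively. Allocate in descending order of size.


142 hosts -> /24 (254 usable): 192.168.252.0/24
131 hosts -> /24 (254 usable): 192.168.253.0/24
83 hosts -> /25 (126 usable): 192.168.254.0/25
46 hosts -> /26 (62 usable): 192.168.254.128/26
Allocation: 192.168.252.0/24 (142 hosts, 254 usable); 192.168.253.0/24 (131 hosts, 254 usable); 192.168.254.0/25 (83 hosts, 126 usable); 192.168.254.128/26 (46 hosts, 62 usable)


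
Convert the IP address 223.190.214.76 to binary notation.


223 = 11011111
190 = 10111110
214 = 11010110
76 = 01001100
Binary: 11011111.10111110.11010110.01001100


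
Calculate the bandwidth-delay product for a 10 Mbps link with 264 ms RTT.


BDP = bandwidth * RTT
= 10 Mbps * 264 ms
= 10 * 1e6 * 264 / 1000 bits
= 2640000 bits
= 330000 bytes
= 322.2656 KB
BDP = 2640000 bits (330000 bytes)


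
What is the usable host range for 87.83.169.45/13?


Network: 87.80.0.0
Broadcast: 87.87.255.255
First usable = network + 1
Last usable = broadcast - 1
Range: 87.80.0.1 to 87.87.255.254


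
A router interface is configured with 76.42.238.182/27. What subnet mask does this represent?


/27 means 27 network bits, 5 host bits
Binary: 11111111111111111111111111100000
Mask: 255.255.255.224


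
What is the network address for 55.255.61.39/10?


IP:   00110111.11111111.00111101.00100111
Mask: 11111111.11000000.00000000.00000000
AND operation:
Net:  00110111.11000000.00000000.00000000
Network: 55.192.0.0/10


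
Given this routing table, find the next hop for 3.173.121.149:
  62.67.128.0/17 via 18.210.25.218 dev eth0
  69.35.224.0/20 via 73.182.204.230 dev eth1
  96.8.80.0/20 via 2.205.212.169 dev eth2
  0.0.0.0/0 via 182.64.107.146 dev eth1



Longest prefix match for 3.173.121.149:
  /17 62.67.128.0: no
  /20 69.35.224.0: no
  /20 96.8.80.0: no
  /0 0.0.0.0: MATCH
Selected: next-hop 182.64.107.146 via eth1 (matched /0)


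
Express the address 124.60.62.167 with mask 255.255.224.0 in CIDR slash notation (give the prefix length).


Binary: 11111111.11111111.11100000.00000000
Count leading 1s
Prefix: /19


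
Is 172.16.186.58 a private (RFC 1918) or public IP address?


RFC 1918 private ranges:
  10.0.0.0/8 (10.0.0.0 - 10.255.255.255)
  172.16.0.0/12 (172.16.0.0 - 172.31.255.255)
  192.168.0.0/16 (192.168.0.0 - 192.168.255.255)
Private (in 172.16.0.0/12)


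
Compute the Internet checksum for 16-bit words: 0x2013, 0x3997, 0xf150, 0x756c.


Sum all words (with carry folding):
+ 0x2013 = 0x2013
+ 0x3997 = 0x59aa
+ 0xf150 = 0x4afb
+ 0x756c = 0xc067
One's complement: ~0xc067
Checksum = 0x3f98


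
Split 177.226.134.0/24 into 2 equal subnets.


New prefix = 24 + 1 = 25
Each subnet has 128 addresses
  177.226.134.0/25
  177.226.134.128/25
Subnets: 177.226.134.0/25, 177.226.134.128/25


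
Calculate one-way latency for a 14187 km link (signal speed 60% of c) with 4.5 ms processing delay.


Speed = 0.6 * 3e5 km/s = 180000 km/s
Propagation delay = 14187 / 180000 = 0.0788 s = 78.8167 ms
Processing delay = 4.5 ms
Total one-way latency = 83.3167 ms


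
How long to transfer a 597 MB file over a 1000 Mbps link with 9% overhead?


Effective throughput = 1000 * (1 - 9/100) = 910 Mbps
File size in Mb = 597 * 8 = 4776 Mb
Time = 4776 / 910
Time = 5.2484 seconds


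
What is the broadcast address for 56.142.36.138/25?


Network: 56.142.36.128/25
Host bits = 7
Set all host bits to 1:
Broadcast: 56.142.36.255


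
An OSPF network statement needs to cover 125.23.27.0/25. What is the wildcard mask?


Subnet mask: 255.255.255.128
Wildcard = 255.255.255.255 - subnet mask
255 - 255 = 0
255 - 255 = 0
255 - 255 = 0
255 - 128 = 127
Wildcard: 0.0.0.127


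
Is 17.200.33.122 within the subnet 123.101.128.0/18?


Subnet network: 123.101.128.0
Test IP AND mask: 17.200.0.0
No, 17.200.33.122 is not in 123.101.128.0/18


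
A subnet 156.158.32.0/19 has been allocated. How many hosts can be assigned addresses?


Host bits = 32 - 19 = 13
Total addresses = 2^13 = 8192
Usable = total - 2 (network and broadcast)
Usable hosts: 8190


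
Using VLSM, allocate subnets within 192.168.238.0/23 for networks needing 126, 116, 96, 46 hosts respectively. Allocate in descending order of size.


126 hosts -> /25 (126 usable): 192.168.238.0/25
116 hosts -> /25 (126 usable): 192.168.238.128/25
96 hosts -> /25 (126 usable): 192.168.239.0/25
46 hosts -> /26 (62 usable): 192.168.239.128/26
Allocation: 192.168.238.0/25 (126 hosts, 126 usable); 192.168.238.128/25 (116 hosts, 126 usable); 192.168.239.0/25 (96 hosts, 126 usable); 192.168.239.128/26 (46 hosts, 62 usable)


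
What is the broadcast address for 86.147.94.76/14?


Network: 86.144.0.0/14
Host bits = 18
Set all host bits to 1:
Broadcast: 86.147.255.255


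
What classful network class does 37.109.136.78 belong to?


First octet: 37
Binary: 00100101
0xxxxxxx -> Class A (1-126)
Class A, default mask 255.0.0.0 (/8)


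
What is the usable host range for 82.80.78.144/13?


Network: 82.80.0.0
Broadcast: 82.87.255.255
First usable = network + 1
Last usable = broadcast - 1
Range: 82.80.0.1 to 82.87.255.254


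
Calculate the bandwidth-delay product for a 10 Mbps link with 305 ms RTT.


BDP = bandwidth * RTT
= 10 Mbps * 305 ms
= 10 * 1e6 * 305 / 1000 bits
= 3050000 bits
= 381250 bytes
= 372.3145 KB
BDP = 3050000 bits (381250 bytes)


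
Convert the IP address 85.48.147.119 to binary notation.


85 = 01010101
48 = 00110000
147 = 10010011
119 = 01110111
Binary: 01010101.00110000.10010011.01110111


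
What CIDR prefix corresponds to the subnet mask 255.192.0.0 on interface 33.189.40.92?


Binary: 11111111.11000000.00000000.00000000
Count leading 1s
Prefix: /10


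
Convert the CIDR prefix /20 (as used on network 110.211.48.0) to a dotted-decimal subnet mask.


/20 means 20 network bits, 12 host bits
Binary: 11111111111111111111000000000000
Mask: 255.255.240.0


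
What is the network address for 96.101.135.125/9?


IP:   01100000.01100101.10000111.01111101
Mask: 11111111.10000000.00000000.00000000
AND operation:
Net:  01100000.00000000.00000000.00000000
Network: 96.0.0.0/9


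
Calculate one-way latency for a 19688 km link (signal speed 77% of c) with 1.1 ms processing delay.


Speed = 0.77 * 3e5 km/s = 231000 km/s
Propagation delay = 19688 / 231000 = 0.0852 s = 85.2294 ms
Processing delay = 1.1 ms
Total one-way latency = 86.3294 ms


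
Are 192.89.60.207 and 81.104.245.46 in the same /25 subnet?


Mask: 255.255.255.128
192.89.60.207 AND mask = 192.89.60.128
81.104.245.46 AND mask = 81.104.245.0
No, different subnets (192.89.60.128 vs 81.104.245.0)


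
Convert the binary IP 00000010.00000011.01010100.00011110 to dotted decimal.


00000010 = 2
00000011 = 3
01010100 = 84
00011110 = 30
IP: 2.3.84.30


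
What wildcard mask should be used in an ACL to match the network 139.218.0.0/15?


Subnet mask: 255.254.0.0
Wildcard = 255.255.255.255 - subnet mask
255 - 255 = 0
255 - 254 = 1
255 - 0 = 255
255 - 0 = 255
Wildcard: 0.1.255.255


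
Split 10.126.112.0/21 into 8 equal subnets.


New prefix = 21 + 3 = 24
Each subnet has 256 addresses
  10.126.112.0/24
  10.126.113.0/24
  10.126.114.0/24
  10.126.115.0/24
  10.126.116.0/24
  10.126.117.0/24
  10.126.118.0/24
  10.126.119.0/24
Subnets: 10.126.112.0/24, 10.126.113.0/24, 10.126.114.0/24, 10.126.115.0/24, 10.126.116.0/24, 10.126.117.0/24, 10.126.118.0/24, 10.126.119.0/24


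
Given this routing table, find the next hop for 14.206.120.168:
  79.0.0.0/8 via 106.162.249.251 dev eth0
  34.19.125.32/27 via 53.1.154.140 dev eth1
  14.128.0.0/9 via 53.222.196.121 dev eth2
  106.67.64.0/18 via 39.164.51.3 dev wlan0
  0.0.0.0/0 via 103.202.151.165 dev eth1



Longest prefix match for 14.206.120.168:
  /8 79.0.0.0: no
  /27 34.19.125.32: no
  /9 14.128.0.0: MATCH
  /18 106.67.64.0: no
  /0 0.0.0.0: MATCH
Selected: next-hop 53.222.196.121 via eth2 (matched /9)


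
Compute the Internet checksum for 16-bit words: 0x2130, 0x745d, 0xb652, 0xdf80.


Sum all words (with carry folding):
+ 0x2130 = 0x2130
+ 0x745d = 0x958d
+ 0xb652 = 0x4be0
+ 0xdf80 = 0x2b61
One's complement: ~0x2b61
Checksum = 0xd49e


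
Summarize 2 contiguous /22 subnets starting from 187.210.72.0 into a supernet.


Original prefix: /22
Number of subnets: 2 = 2^1
New prefix = 22 - 1 = 21
Supernet: 187.210.72.0/21


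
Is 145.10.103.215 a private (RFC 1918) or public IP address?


RFC 1918 private ranges:
  10.0.0.0/8 (10.0.0.0 - 10.255.255.255)
  172.16.0.0/12 (172.16.0.0 - 172.31.255.255)
  192.168.0.0/16 (192.168.0.0 - 192.168.255.255)
Public (not in any RFC 1918 range)


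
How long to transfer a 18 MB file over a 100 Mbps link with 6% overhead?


Effective throughput = 100 * (1 - 6/100) = 94 Mbps
File size in Mb = 18 * 8 = 144 Mb
Time = 144 / 94
Time = 1.5319 seconds


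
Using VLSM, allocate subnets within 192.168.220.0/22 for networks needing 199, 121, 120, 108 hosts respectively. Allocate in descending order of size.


199 hosts -> /24 (254 usable): 192.168.220.0/24
121 hosts -> /25 (126 usable): 192.168.221.0/25
120 hosts -> /25 (126 usable): 192.168.221.128/25
108 hosts -> /25 (126 usable): 192.168.222.0/25
Allocation: 192.168.220.0/24 (199 hosts, 254 usable); 192.168.221.0/25 (121 hosts, 126 usable); 192.168.221.128/25 (120 hosts, 126 usable); 192.168.222.0/25 (108 hosts, 126 usable)


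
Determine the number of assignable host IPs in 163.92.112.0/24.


Host bits = 32 - 24 = 8
Total addresses = 2^8 = 256
Usable = total - 2 (network and broadcast)
Usable hosts: 254


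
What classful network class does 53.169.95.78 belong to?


First octet: 53
Binary: 00110101
0xxxxxxx -> Class A (1-126)
Class A, default mask 255.0.0.0 (/8)


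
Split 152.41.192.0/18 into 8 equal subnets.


New prefix = 18 + 3 = 21
Each subnet has 2048 addresses
  152.41.192.0/21
  152.41.200.0/21
  152.41.208.0/21
  152.41.216.0/21
  152.41.224.0/21
  152.41.232.0/21
  152.41.240.0/21
  152.41.248.0/21
Subnets: 152.41.192.0/21, 152.41.200.0/21, 152.41.208.0/21, 152.41.216.0/21, 152.41.224.0/21, 152.41.232.0/21, 152.41.240.0/21, 152.41.248.0/21


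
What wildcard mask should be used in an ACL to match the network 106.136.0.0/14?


Subnet mask: 255.252.0.0
Wildcard = 255.255.255.255 - subnet mask
255 - 255 = 0
255 - 252 = 3
255 - 0 = 255
255 - 0 = 255
Wildcard: 0.3.255.255


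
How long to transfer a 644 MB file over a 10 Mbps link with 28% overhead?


Effective throughput = 10 * (1 - 28/100) = 7.2 Mbps
File size in Mb = 644 * 8 = 5152 Mb
Time = 5152 / 7.2
Time = 715.5556 seconds


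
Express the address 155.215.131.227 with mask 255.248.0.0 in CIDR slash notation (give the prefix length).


Binary: 11111111.11111000.00000000.00000000
Count leading 1s
Prefix: /13


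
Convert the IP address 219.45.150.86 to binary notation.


219 = 11011011
45 = 00101101
150 = 10010110
86 = 01010110
Binary: 11011011.00101101.10010110.01010110


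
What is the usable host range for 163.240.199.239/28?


Network: 163.240.199.224
Broadcast: 163.240.199.239
First usable = network + 1
Last usable = broadcast - 1
Range: 163.240.199.225 to 163.240.199.238


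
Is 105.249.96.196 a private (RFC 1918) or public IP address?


RFC 1918 private ranges:
  10.0.0.0/8 (10.0.0.0 - 10.255.255.255)
  172.16.0.0/12 (172.16.0.0 - 172.31.255.255)
  192.168.0.0/16 (192.168.0.0 - 192.168.255.255)
Public (not in any RFC 1918 range)


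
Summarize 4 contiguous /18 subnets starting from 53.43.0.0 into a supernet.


Original prefix: /18
Number of subnets: 4 = 2^2
New prefix = 18 - 2 = 16
Supernet: 53.43.0.0/16


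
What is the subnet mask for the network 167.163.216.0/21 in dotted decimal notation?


/21 means 21 network bits, 11 host bits
Binary: 11111111111111111111100000000000
Mask: 255.255.248.0


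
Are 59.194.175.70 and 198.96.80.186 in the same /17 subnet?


Mask: 255.255.128.0
59.194.175.70 AND mask = 59.194.128.0
198.96.80.186 AND mask = 198.96.0.0
No, different subnets (59.194.128.0 vs 198.96.0.0)


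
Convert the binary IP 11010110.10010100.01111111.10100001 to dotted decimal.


11010110 = 214
10010100 = 148
01111111 = 127
10100001 = 161
IP: 214.148.127.161


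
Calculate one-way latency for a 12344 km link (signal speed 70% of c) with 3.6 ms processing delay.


Speed = 0.7 * 3e5 km/s = 210000 km/s
Propagation delay = 12344 / 210000 = 0.0588 s = 58.781 ms
Processing delay = 3.6 ms
Total one-way latency = 62.381 ms


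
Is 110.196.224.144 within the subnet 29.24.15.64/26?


Subnet network: 29.24.15.64
Test IP AND mask: 110.196.224.128
No, 110.196.224.144 is not in 29.24.15.64/26


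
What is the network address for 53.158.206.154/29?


IP:   00110101.10011110.11001110.10011010
Mask: 11111111.11111111.11111111.11111000
AND operation:
Net:  00110101.10011110.11001110.10011000
Network: 53.158.206.152/29


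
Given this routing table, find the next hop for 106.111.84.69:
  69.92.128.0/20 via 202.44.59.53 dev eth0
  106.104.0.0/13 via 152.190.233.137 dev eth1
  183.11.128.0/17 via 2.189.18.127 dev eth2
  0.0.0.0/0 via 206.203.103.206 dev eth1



Longest prefix match for 106.111.84.69:
  /20 69.92.128.0: no
  /13 106.104.0.0: MATCH
  /17 183.11.128.0: no
  /0 0.0.0.0: MATCH
Selected: next-hop 152.190.233.137 via eth1 (matched /13)


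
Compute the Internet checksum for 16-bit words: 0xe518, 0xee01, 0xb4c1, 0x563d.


Sum all words (with carry folding):
+ 0xe518 = 0xe518
+ 0xee01 = 0xd31a
+ 0xb4c1 = 0x87dc
+ 0x563d = 0xde19
One's complement: ~0xde19
Checksum = 0x21e6


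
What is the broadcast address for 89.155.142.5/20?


Network: 89.155.128.0/20
Host bits = 12
Set all host bits to 1:
Broadcast: 89.155.143.255


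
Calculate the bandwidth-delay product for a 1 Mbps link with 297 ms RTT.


BDP = bandwidth * RTT
= 1 Mbps * 297 ms
= 1 * 1e6 * 297 / 1000 bits
= 297000 bits
= 37125 bytes
= 36.2549 KB
BDP = 297000 bits (37125 bytes)


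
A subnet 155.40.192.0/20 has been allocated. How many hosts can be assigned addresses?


Host bits = 32 - 20 = 12
Total addresses = 2^12 = 4096
Usable = total - 2 (network and broadcast)
Usable hosts: 4094


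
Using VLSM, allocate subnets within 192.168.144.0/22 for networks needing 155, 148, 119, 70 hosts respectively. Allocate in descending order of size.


155 hosts -> /24 (254 usable): 192.168.144.0/24
148 hosts -> /24 (254 usable): 192.168.145.0/24
119 hosts -> /25 (126 usable): 192.168.146.0/25
70 hosts -> /25 (126 usable): 192.168.146.128/25
Allocation: 192.168.144.0/24 (155 hosts, 254 usable); 192.168.145.0/24 (148 hosts, 254 usable); 192.168.146.0/25 (119 hosts, 126 usable); 192.168.146.128/25 (70 hosts, 126 usable)


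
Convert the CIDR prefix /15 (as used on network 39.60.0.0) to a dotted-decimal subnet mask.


/15 means 15 network bits, 17 host bits
Binary: 11111111111111100000000000000000
Mask: 255.254.0.0


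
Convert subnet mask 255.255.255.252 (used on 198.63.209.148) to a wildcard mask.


Subnet mask: 255.255.255.252
Wildcard = 255.255.255.255 - subnet mask
255 - 255 = 0
255 - 255 = 0
255 - 255 = 0
255 - 252 = 3
Wildcard: 0.0.0.3


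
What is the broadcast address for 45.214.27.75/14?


Network: 45.212.0.0/14
Host bits = 18
Set all host bits to 1:
Broadcast: 45.215.255.255


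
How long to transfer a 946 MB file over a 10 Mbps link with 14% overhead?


Effective throughput = 10 * (1 - 14/100) = 8.6 Mbps
File size in Mb = 946 * 8 = 7568 Mb
Time = 7568 / 8.6
Time = 880 seconds


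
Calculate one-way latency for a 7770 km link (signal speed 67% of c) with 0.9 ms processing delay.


Speed = 0.67 * 3e5 km/s = 201000 km/s
Propagation delay = 7770 / 201000 = 0.0387 s = 38.6567 ms
Processing delay = 0.9 ms
Total one-way latency = 39.5567 ms


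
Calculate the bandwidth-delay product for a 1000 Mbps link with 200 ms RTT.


BDP = bandwidth * RTT
= 1000 Mbps * 200 ms
= 1000 * 1e6 * 200 / 1000 bits
= 200000000 bits
= 25000000 bytes
= 24414.0625 KB
BDP = 200000000 bits (25000000 bytes)


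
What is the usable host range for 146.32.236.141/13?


Network: 146.32.0.0
Broadcast: 146.39.255.255
First usable = network + 1
Last usable = broadcast - 1
Range: 146.32.0.1 to 146.39.255.254


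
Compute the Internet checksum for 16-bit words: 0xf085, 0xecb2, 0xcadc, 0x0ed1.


Sum all words (with carry folding):
+ 0xf085 = 0xf085
+ 0xecb2 = 0xdd38
+ 0xcadc = 0xa815
+ 0x0ed1 = 0xb6e6
One's complement: ~0xb6e6
Checksum = 0x4919


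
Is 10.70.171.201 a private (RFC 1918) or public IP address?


RFC 1918 private ranges:
  10.0.0.0/8 (10.0.0.0 - 10.255.255.255)
  172.16.0.0/12 (172.16.0.0 - 172.31.255.255)
  192.168.0.0/16 (192.168.0.0 - 192.168.255.255)
Private (in 10.0.0.0/8)


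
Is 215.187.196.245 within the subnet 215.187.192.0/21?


Subnet network: 215.187.192.0
Test IP AND mask: 215.187.192.0
Yes, 215.187.196.245 is in 215.187.192.0/21


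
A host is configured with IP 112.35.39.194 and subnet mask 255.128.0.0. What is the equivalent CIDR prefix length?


Binary: 11111111.10000000.00000000.00000000
Count leading 1s
Prefix: /9


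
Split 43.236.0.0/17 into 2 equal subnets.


New prefix = 17 + 1 = 18
Each subnet has 16384 addresses
  43.236.0.0/18
  43.236.64.0/18
Subnets: 43.236.0.0/18, 43.236.64.0/18


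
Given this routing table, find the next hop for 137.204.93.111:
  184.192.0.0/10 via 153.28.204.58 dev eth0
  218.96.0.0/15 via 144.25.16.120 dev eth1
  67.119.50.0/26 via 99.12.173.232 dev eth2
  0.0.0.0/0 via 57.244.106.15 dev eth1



Longest prefix match for 137.204.93.111:
  /10 184.192.0.0: no
  /15 218.96.0.0: no
  /26 67.119.50.0: no
  /0 0.0.0.0: MATCH
Selected: next-hop 57.244.106.15 via eth1 (matched /0)


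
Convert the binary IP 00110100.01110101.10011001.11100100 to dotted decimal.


00110100 = 52
01110101 = 117
10011001 = 153
11100100 = 228
IP: 52.117.153.228


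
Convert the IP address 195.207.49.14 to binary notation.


195 = 11000011
207 = 11001111
49 = 00110001
14 = 00001110
Binary: 11000011.11001111.00110001.00001110


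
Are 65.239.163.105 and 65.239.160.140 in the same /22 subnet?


Mask: 255.255.252.0
65.239.163.105 AND mask = 65.239.160.0
65.239.160.140 AND mask = 65.239.160.0
Yes, same subnet (65.239.160.0)


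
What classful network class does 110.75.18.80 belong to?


First octet: 110
Binary: 01101110
0xxxxxxx -> Class A (1-126)
Class A, default mask 255.0.0.0 (/8)


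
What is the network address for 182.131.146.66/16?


IP:   10110110.10000011.10010010.01000010
Mask: 11111111.11111111.00000000.00000000
AND operation:
Net:  10110110.10000011.00000000.00000000
Network: 182.131.0.0/16


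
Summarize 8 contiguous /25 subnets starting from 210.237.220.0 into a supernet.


Original prefix: /25
Number of subnets: 8 = 2^3
New prefix = 25 - 3 = 22
Supernet: 210.237.220.0/22


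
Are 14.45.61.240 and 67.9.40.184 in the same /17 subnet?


Mask: 255.255.128.0
14.45.61.240 AND mask = 14.45.0.0
67.9.40.184 AND mask = 67.9.0.0
No, different subnets (14.45.0.0 vs 67.9.0.0)


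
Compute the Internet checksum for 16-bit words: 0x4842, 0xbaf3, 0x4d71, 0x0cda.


Sum all words (with carry folding):
+ 0x4842 = 0x4842
+ 0xbaf3 = 0x0336
+ 0x4d71 = 0x50a7
+ 0x0cda = 0x5d81
One's complement: ~0x5d81
Checksum = 0xa27e


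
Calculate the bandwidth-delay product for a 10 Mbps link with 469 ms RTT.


BDP = bandwidth * RTT
= 10 Mbps * 469 ms
= 10 * 1e6 * 469 / 1000 bits
= 4690000 bits
= 586250 bytes
= 572.5098 KB
BDP = 4690000 bits (586250 bytes)


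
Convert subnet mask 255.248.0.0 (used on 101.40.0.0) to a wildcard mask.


Subnet mask: 255.248.0.0
Wildcard = 255.255.255.255 - subnet mask
255 - 255 = 0
255 - 248 = 7
255 - 0 = 255
255 - 0 = 255
Wildcard: 0.7.255.255


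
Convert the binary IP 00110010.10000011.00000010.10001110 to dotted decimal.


00110010 = 50
10000011 = 131
00000010 = 2
10001110 = 142
IP: 50.131.2.142


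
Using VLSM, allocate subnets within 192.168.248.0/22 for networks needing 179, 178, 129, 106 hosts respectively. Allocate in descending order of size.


179 hosts -> /24 (254 usable): 192.168.248.0/24
178 hosts -> /24 (254 usable): 192.168.249.0/24
129 hosts -> /24 (254 usable): 192.168.250.0/24
106 hosts -> /25 (126 usable): 192.168.251.0/25
Allocation: 192.168.248.0/24 (179 hosts, 254 usable); 192.168.249.0/24 (178 hosts, 254 usable); 192.168.250.0/24 (129 hosts, 254 usable); 192.168.251.0/25 (106 hosts, 126 usable)


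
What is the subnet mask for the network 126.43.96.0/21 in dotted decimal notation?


/21 means 21 network bits, 11 host bits
Binary: 11111111111111111111100000000000
Mask: 255.255.248.0


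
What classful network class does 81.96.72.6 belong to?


First octet: 81
Binary: 01010001
0xxxxxxx -> Class A (1-126)
Class A, default mask 255.0.0.0 (/8)


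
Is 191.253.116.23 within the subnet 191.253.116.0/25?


Subnet network: 191.253.116.0
Test IP AND mask: 191.253.116.0
Yes, 191.253.116.23 is in 191.253.116.0/25


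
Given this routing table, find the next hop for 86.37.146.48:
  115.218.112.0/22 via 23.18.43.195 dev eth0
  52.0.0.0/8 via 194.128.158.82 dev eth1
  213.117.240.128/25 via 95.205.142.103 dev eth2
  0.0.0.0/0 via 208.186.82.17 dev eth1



Longest prefix match for 86.37.146.48:
  /22 115.218.112.0: no
  /8 52.0.0.0: no
  /25 213.117.240.128: no
  /0 0.0.0.0: MATCH
Selected: next-hop 208.186.82.17 via eth1 (matched /0)


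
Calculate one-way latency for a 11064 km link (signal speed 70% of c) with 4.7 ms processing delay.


Speed = 0.7 * 3e5 km/s = 210000 km/s
Propagation delay = 11064 / 210000 = 0.0527 s = 52.6857 ms
Processing delay = 4.7 ms
Total one-way latency = 57.3857 ms


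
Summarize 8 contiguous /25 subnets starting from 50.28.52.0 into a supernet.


Original prefix: /25
Number of subnets: 8 = 2^3
New prefix = 25 - 3 = 22
Supernet: 50.28.52.0/22


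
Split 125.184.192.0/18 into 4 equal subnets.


New prefix = 18 + 2 = 20
Each subnet has 4096 addresses
  125.184.192.0/20
  125.184.208.0/20
  125.184.224.0/20
  125.184.240.0/20
Subnets: 125.184.192.0/20, 125.184.208.0/20, 125.184.224.0/20, 125.184.240.0/20


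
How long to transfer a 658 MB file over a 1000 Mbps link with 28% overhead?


Effective throughput = 1000 * (1 - 28/100) = 720 Mbps
File size in Mb = 658 * 8 = 5264 Mb
Time = 5264 / 720
Time = 7.3111 seconds


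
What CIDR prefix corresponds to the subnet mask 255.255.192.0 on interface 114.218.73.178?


Binary: 11111111.11111111.11000000.00000000
Count leading 1s
Prefix: /18


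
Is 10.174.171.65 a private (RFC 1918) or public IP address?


RFC 1918 private ranges:
  10.0.0.0/8 (10.0.0.0 - 10.255.255.255)
  172.16.0.0/12 (172.16.0.0 - 172.31.255.255)
  192.168.0.0/16 (192.168.0.0 - 192.168.255.255)
Private (in 10.0.0.0/8)


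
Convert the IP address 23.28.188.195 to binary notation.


23 = 00010111
28 = 00011100
188 = 10111100
195 = 11000011
Binary: 00010111.00011100.10111100.11000011


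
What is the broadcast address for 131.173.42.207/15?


Network: 131.172.0.0/15
Host bits = 17
Set all host bits to 1:
Broadcast: 131.173.255.255


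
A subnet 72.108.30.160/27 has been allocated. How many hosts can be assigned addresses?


Host bits = 32 - 27 = 5
Total addresses = 2^5 = 32
Usable = total - 2 (network and broadcast)
Usable hosts: 30


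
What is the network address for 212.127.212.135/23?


IP:   11010100.01111111.11010100.10000111
Mask: 11111111.11111111.11111110.00000000
AND operation:
Net:  11010100.01111111.11010100.00000000
Network: 212.127.212.0/23


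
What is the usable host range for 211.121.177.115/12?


Network: 211.112.0.0
Broadcast: 211.127.255.255
First usable = network + 1
Last usable = broadcast - 1
Range: 211.112.0.1 to 211.127.255.254


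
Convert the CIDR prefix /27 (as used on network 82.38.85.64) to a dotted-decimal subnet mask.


/27 means 27 network bits, 5 host bits
Binary: 11111111111111111111111111100000
Mask: 255.255.255.224


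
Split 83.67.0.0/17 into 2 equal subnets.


New prefix = 17 + 1 = 18
Each subnet has 16384 addresses
  83.67.0.0/18
  83.67.64.0/18
Subnets: 83.67.0.0/18, 83.67.64.0/18


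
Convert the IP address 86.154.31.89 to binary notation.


86 = 01010110
154 = 10011010
31 = 00011111
89 = 01011001
Binary: 01010110.10011010.00011111.01011001


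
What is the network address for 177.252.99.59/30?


IP:   10110001.11111100.01100011.00111011
Mask: 11111111.11111111.11111111.11111100
AND operation:
Net:  10110001.11111100.01100011.00111000
Network: 177.252.99.56/30


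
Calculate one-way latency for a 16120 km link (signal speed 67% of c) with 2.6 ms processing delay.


Speed = 0.67 * 3e5 km/s = 201000 km/s
Propagation delay = 16120 / 201000 = 0.0802 s = 80.199 ms
Processing delay = 2.6 ms
Total one-way latency = 82.799 ms


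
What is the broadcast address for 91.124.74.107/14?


Network: 91.124.0.0/14
Host bits = 18
Set all host bits to 1:
Broadcast: 91.127.255.255


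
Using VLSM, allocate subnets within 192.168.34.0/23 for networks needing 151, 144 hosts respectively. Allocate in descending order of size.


151 hosts -> /24 (254 usable): 192.168.34.0/24
144 hosts -> /24 (254 usable): 192.168.35.0/24
Allocation: 192.168.34.0/24 (151 hosts, 254 usable); 192.168.35.0/24 (144 hosts, 254 usable)


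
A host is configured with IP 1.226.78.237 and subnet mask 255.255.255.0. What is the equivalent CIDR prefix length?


Binary: 11111111.11111111.11111111.00000000
Count leading 1s
Prefix: /24


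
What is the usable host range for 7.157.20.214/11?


Network: 7.128.0.0
Broadcast: 7.159.255.255
First usable = network + 1
Last usable = broadcast - 1
Range: 7.128.0.1 to 7.159.255.254


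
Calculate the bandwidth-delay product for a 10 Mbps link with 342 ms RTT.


BDP = bandwidth * RTT
= 10 Mbps * 342 ms
= 10 * 1e6 * 342 / 1000 bits
= 3420000 bits
= 427500 bytes
= 417.4805 KB
BDP = 3420000 bits (427500 bytes)


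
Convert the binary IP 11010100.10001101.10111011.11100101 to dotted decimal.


11010100 = 212
10001101 = 141
10111011 = 187
11100101 = 229
IP: 212.141.187.229


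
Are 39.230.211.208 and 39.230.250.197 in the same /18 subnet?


Mask: 255.255.192.0
39.230.211.208 AND mask = 39.230.192.0
39.230.250.197 AND mask = 39.230.192.0
Yes, same subnet (39.230.192.0)


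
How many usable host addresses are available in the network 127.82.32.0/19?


Host bits = 32 - 19 = 13
Total addresses = 2^13 = 8192
Usable = total - 2 (network and broadcast)
Usable hosts: 8190


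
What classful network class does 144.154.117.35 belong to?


First octet: 144
Binary: 10010000
10xxxxxx -> Class B (128-191)
Class B, default mask 255.255.0.0 (/16)


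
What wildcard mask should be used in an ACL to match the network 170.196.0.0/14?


Subnet mask: 255.252.0.0
Wildcard = 255.255.255.255 - subnet mask
255 - 255 = 0
255 - 252 = 3
255 - 0 = 255
255 - 0 = 255
Wildcard: 0.3.255.255


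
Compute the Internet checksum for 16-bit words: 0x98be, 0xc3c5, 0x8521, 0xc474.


Sum all words (with carry folding):
+ 0x98be = 0x98be
+ 0xc3c5 = 0x5c84
+ 0x8521 = 0xe1a5
+ 0xc474 = 0xa61a
One's complement: ~0xa61a
Checksum = 0x59e5


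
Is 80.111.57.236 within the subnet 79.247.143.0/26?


Subnet network: 79.247.143.0
Test IP AND mask: 80.111.57.192
No, 80.111.57.236 is not in 79.247.143.0/26


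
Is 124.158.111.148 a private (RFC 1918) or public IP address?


RFC 1918 private ranges:
  10.0.0.0/8 (10.0.0.0 - 10.255.255.255)
  172.16.0.0/12 (172.16.0.0 - 172.31.255.255)
  192.168.0.0/16 (192.168.0.0 - 192.168.255.255)
Public (not in any RFC 1918 range)


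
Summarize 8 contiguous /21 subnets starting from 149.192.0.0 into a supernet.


Original prefix: /21
Number of subnets: 8 = 2^3
New prefix = 21 - 3 = 18
Supernet: 149.192.0.0/18


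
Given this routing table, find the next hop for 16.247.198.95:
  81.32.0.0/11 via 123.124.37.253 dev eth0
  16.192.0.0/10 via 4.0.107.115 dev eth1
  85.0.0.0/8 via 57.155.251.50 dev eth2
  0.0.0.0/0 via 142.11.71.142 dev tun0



Longest prefix match for 16.247.198.95:
  /11 81.32.0.0: no
  /10 16.192.0.0: MATCH
  /8 85.0.0.0: no
  /0 0.0.0.0: MATCH
Selected: next-hop 4.0.107.115 via eth1 (matched /10)


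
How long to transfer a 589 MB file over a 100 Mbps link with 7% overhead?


Effective throughput = 100 * (1 - 7/100) = 93 Mbps
File size in Mb = 589 * 8 = 4712 Mb
Time = 4712 / 93
Time = 50.6667 seconds


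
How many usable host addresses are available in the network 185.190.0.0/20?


Host bits = 32 - 20 = 12
Total addresses = 2^12 = 4096
Usable = total - 2 (network and broadcast)
Usable hosts: 4094


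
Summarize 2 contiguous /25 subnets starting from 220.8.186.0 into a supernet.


Original prefix: /25
Number of subnets: 2 = 2^1
New prefix = 25 - 1 = 24
Supernet: 220.8.186.0/24


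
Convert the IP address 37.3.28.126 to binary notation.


37 = 00100101
3 = 00000011
28 = 00011100
126 = 01111110
Binary: 00100101.00000011.00011100.01111110


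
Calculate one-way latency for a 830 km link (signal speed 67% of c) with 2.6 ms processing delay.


Speed = 0.67 * 3e5 km/s = 201000 km/s
Propagation delay = 830 / 201000 = 0.0041 s = 4.1294 ms
Processing delay = 2.6 ms
Total one-way latency = 6.7294 ms


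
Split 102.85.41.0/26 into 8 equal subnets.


New prefix = 26 + 3 = 29
Each subnet has 8 addresses
  102.85.41.0/29
  102.85.41.8/29
  102.85.41.16/29
  102.85.41.24/29
  102.85.41.32/29
  102.85.41.40/29
  102.85.41.48/29
  102.85.41.56/29
Subnets: 102.85.41.0/29, 102.85.41.8/29, 102.85.41.16/29, 102.85.41.24/29, 102.85.41.32/29, 102.85.41.40/29, 102.85.41.48/29, 102.85.41.56/29


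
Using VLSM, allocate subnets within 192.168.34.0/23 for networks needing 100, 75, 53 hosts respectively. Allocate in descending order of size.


100 hosts -> /25 (126 usable): 192.168.34.0/25
75 hosts -> /25 (126 usable): 192.168.34.128/25
53 hosts -> /26 (62 usable): 192.168.35.0/26
Allocation: 192.168.34.0/25 (100 hosts, 126 usable); 192.168.34.128/25 (75 hosts, 126 usable); 192.168.35.0/26 (53 hosts, 62 usable)
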